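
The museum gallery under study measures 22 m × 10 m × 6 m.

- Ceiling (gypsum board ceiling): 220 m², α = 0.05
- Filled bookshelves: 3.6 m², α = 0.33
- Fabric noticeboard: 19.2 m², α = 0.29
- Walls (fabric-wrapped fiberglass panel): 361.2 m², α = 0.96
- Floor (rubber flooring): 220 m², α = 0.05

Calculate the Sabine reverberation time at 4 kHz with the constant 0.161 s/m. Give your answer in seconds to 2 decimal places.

0.57 s

Equivalent absorption area: A = 220·0.05 + 3.6·0.33 + 19.2·0.29 + 361.2·0.96 + 220·0.05 = 375.508 m².
V = 22·10·6 = 1320 m³.
T = 0.161 V/A = 0.161·1320/375.508 = 0.57 s.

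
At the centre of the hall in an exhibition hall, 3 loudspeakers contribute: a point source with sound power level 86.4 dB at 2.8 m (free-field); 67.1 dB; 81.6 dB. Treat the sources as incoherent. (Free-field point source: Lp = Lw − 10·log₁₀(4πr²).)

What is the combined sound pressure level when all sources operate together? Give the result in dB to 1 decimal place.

81.9 dB

Source at 2.8 m: Lp = 86.4 − 10·log₁₀(4π·2.8²) = 86.4 − 10·log₁₀(98.520) = 66.5 dB.
Σ 10^(Lᵢ/10) = 1.541e+08.
Combined level = 10 log₁₀(1.541e+08) = 81.9 dB.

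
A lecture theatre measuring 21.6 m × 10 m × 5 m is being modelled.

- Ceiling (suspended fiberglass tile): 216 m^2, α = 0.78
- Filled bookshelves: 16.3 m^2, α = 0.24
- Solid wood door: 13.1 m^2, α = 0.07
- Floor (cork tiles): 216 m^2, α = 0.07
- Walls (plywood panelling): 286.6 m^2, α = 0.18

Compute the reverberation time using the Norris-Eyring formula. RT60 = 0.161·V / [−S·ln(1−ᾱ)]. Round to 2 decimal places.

0.60 sec

Total surface area S = 216 + 16.3 + 13.1 + 216 + 286.6 = 748.0 m^2.
Σ(Sᵢαᵢ) = 216·0.78 + 16.3·0.24 + 13.1·0.07 + 216·0.07 + 286.6·0.18 = 240.017.
ᾱ = 240.017 / 748.0 = 0.3209.
−S·ln(1−ᾱ) = −748.0 × ln(1 − 0.3209) = 289.466.
V = 21.6 × 10 × 5 = 1080 m³.
T = 0.161·V/[−S·ln(1−ᾱ)] = 0.161·1080/289.466 = 0.60 s.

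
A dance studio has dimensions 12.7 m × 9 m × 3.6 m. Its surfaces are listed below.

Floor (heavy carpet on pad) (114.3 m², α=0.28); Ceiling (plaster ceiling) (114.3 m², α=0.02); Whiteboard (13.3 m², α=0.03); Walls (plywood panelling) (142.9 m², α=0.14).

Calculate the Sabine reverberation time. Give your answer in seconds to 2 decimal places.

1.21 seconds

A = Σ Sᵢαᵢ = 114.3·0.28 + 114.3·0.02 + 13.3·0.03 + 142.9·0.14 = 54.695 sabins.
Volume V = 12.7 × 9 × 3.6 = 411.48 m³.
T = 0.161 V/A = 0.161·411.48/54.695 = 1.21 s.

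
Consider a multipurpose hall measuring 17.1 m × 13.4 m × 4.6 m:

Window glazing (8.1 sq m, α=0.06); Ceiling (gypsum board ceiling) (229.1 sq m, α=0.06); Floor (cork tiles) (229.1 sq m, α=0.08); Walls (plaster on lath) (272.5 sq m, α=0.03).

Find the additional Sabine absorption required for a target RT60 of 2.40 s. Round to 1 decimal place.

30.0 sabins

Summing Sᵢαᵢ: 0.486 + 13.746 + 18.328 + 8.175 → A₁ = 40.735 sabins.
For T = 2.40 s, need A₂ = 0.161·V/T = 0.161·1054.044/2.40 = 70.709 sabins.
ΔA = A₂ − A₁ = 70.709 − 40.735 = 30.0 sabins.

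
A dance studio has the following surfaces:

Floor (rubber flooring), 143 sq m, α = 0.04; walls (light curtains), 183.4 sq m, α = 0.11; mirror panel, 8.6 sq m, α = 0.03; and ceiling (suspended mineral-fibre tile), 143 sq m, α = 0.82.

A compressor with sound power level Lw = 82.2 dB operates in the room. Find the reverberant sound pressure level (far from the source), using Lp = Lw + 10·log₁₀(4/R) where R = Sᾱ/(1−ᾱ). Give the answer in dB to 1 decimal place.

65.1 dB

A = 143.412 sabins; S = 478.0 sq m.
ᾱ = 143.412/478.0 = 0.3000; R = Sᾱ/(1−ᾱ) = 143.412/(1−0.3000) = 204.874 sq m.
Lp = 82.2 + 10·log₁₀(4/204.874) = 82.2 + (-17.09) = 65.1 dB.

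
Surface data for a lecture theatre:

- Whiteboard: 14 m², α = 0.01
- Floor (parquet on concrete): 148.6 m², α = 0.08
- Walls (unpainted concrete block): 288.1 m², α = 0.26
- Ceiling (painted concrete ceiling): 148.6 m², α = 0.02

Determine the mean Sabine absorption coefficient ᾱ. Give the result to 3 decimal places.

S = Σ Sᵢ = 14 + 148.6 + 288.1 + 148.6 = 599.3 m².
Σ(Sᵢαᵢ) = 14·0.01 + 148.6·0.08 + 288.1·0.26 + 148.6·0.02 = 89.906.
ᾱ = 89.906 / 599.3 = 0.150.

0.150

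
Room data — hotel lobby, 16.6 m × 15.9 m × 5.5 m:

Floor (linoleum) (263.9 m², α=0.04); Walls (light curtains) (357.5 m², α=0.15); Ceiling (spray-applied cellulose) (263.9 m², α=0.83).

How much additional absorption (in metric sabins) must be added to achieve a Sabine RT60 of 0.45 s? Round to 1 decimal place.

A₁ = Σ Sᵢαᵢ = 263.9*0.04 + 357.5*0.15 + 263.9*0.83 = 283.218 sabins.
Target A₂ = 0.161·1451.67/0.45 = 519.375 sabins (V = 1451.67 m³).
Shortfall: 519.375 − 283.218 = 236.2 sabins.

236.2 sabins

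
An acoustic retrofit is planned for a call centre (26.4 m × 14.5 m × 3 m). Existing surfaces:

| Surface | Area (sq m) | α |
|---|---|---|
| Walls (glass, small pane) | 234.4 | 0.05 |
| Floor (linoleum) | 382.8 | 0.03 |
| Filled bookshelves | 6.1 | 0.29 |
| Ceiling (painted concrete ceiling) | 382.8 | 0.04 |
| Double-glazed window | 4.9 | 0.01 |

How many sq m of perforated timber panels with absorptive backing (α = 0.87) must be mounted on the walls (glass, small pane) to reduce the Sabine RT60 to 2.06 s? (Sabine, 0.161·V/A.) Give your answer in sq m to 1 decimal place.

A₁ = Σ Sᵢαᵢ = 234.4*0.05 + 382.8*0.03 + 6.1*0.29 + 382.8*0.04 + 4.9*0.01 = 40.334 sabins.
V = 1148.4 m³. Target absorption A₂ = 0.161 × 1148.4 / 2.06 = 89.754 sabins.
ΔA needed = 89.754 − 40.334 = 49.420 sabins.
Net gain per sq m: Δα = 0.87 − 0.05 = 0.82.
Area = ΔA/Δα = 49.420/0.82 = 60.3 sq m.

60.3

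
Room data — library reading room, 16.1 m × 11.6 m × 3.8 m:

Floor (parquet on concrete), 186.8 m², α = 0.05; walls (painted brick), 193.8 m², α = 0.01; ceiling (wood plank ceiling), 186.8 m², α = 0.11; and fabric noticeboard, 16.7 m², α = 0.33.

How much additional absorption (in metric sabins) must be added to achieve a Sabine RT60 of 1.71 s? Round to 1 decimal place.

29.5 sabins

Summing Sᵢαᵢ: 9.340 + 1.938 + 20.548 + 5.511 → A₁ = 37.337 sabins.
For T = 1.71 s, need A₂ = 0.161·V/T = 0.161·709.688/1.71 = 66.819 sabins.
Additional absorption ΔA = 66.819 − 37.337 = 29.5 sabins.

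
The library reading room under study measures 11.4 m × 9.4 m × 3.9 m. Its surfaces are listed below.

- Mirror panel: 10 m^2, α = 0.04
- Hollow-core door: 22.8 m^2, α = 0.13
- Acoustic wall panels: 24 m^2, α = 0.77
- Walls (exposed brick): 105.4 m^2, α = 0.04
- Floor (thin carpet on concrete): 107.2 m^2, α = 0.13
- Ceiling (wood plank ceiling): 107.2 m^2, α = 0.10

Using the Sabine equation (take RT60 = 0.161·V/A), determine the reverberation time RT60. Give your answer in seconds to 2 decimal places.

1.33 seconds

A = Σ Sᵢαᵢ = 10·0.04 + 22.8·0.13 + 24·0.77 + 105.4·0.04 + 107.2·0.13 + 107.2·0.10 = 50.716 sabins.
V = 11.4·9.4·3.9 = 417.924 m³.
RT60 = 0.161 · V / A = 0.161 × 417.924 / 50.716 = 1.33 s.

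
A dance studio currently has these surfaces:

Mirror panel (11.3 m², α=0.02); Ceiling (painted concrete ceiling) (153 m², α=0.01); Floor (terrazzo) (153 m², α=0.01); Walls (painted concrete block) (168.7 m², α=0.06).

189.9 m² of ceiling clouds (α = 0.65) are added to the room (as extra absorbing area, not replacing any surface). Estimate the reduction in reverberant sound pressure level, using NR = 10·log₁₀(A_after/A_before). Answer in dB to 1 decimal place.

10.1 dB

Total absorption A_before = 11.3×0.02 + 153×0.01 + 153×0.01 + 168.7×0.06
  = 0.226 + 1.530 + 1.530 + 10.122 = 13.408 m² sabins.
Added absorption = 189.9 × 0.65 = 123.435 sabins.
New total A_after = 136.843 sabins.
NR = 10·log₁₀(136.843/13.408) = 10.1 dB.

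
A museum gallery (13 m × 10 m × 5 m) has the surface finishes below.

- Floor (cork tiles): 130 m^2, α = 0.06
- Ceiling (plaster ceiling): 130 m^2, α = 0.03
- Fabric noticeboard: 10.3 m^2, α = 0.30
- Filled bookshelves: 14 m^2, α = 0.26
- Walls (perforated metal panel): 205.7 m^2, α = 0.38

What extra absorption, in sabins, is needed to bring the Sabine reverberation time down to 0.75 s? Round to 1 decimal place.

A₁ = Σ Sᵢαᵢ = 130×0.06 + 130×0.03 + 10.3×0.30 + 14×0.26 + 205.7×0.38 = 96.596 sabins.
V = 650 m³. Required absorption A₂ = 0.161 × 650 / 0.75 = 139.533 sabins.
Shortfall: 139.533 − 96.596 = 42.9 sabins.

42.9 sabins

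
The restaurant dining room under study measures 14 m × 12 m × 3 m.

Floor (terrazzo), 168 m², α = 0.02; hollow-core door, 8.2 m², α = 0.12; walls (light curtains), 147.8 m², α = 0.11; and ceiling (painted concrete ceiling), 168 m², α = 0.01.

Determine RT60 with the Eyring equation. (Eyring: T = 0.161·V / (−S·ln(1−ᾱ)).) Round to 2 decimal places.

3.56 sec

S = Σ Sᵢ = 492.0 m².
Σ(Sᵢαᵢ) = 168×0.02 + 8.2×0.12 + 147.8×0.11 + 168×0.01 = 22.282.
ᾱ = 22.282 / 492.0 = 0.0453.
−S·ln(1−ᾱ) = −492.0 × ln(1 − 0.0453) = 22.808.
V = 14 × 12 × 3 = 504 m³.
RT60 = 0.161 × 504 / 22.808 = 3.56 s.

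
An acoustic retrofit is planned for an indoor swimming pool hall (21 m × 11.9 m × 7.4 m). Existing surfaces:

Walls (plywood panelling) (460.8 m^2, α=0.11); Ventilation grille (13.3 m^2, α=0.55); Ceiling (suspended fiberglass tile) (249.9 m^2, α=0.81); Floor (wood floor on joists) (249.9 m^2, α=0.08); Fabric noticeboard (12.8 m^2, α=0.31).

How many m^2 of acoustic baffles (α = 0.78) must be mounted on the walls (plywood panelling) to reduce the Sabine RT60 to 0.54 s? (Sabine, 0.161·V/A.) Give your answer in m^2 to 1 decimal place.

398.5

A₁ = Σ Sᵢαᵢ = 460.8·0.11 + 13.3·0.55 + 249.9·0.81 + 249.9·0.08 + 12.8·0.31 = 284.382 sabins.
V = 1849.26 m³. Target absorption A₂ = 0.161 × 1849.26 / 0.54 = 551.353 sabins.
ΔA needed = 551.353 − 284.382 = 266.971 sabins.
Net gain per m^2: Δα = 0.78 − 0.11 = 0.67.
Panel area = 266.971 / 0.67 = 398.5 m^2.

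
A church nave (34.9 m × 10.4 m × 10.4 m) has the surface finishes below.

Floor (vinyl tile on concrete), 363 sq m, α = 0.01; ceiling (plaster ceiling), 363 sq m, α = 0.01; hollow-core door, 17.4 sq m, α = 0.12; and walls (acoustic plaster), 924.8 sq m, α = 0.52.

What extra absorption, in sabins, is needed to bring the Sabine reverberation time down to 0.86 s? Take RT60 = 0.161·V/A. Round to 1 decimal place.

A₁ = Σ Sᵢαᵢ = 363·0.01 + 363·0.01 + 17.4·0.12 + 924.8·0.52 = 490.244 sabins.
V = 3774.784 m³. Required absorption A₂ = 0.161 × 3774.784 / 0.86 = 706.675 sabins.
Shortfall: 706.675 − 490.244 = 216.4 sabins.

216.4 sabins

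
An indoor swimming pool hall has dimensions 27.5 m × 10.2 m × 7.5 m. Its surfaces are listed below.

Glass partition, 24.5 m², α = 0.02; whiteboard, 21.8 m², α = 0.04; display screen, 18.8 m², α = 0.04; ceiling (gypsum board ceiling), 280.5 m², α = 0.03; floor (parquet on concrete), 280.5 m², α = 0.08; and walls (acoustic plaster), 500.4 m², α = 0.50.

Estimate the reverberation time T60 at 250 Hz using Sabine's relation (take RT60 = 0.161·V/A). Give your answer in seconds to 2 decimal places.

1.20 s

A = Σ Sᵢαᵢ = 24.5·0.02 + 21.8·0.04 + 18.8·0.04 + 280.5·0.03 + 280.5·0.08 + 500.4·0.50 = 283.169 sabins.
V = 27.5·10.2·7.5 = 2103.75 m³.
RT60 = 0.161 · V / A = 0.161 × 2103.75 / 283.169 = 1.20 s.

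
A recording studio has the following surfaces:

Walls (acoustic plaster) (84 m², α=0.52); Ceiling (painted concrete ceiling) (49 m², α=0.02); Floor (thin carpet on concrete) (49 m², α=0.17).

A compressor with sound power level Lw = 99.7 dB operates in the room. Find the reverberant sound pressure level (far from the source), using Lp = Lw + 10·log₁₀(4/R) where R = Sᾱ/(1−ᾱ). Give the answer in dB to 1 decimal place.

A = 52.990 sabins; S = 182.0 m².
ᾱ = 0.2912, so room constant R = A/(1−ᾱ) = 74.760 m².
Lp = 99.7 + 10·log₁₀(4/74.760) = 99.7 + (-12.72) = 87.0 dB.

87.0 dB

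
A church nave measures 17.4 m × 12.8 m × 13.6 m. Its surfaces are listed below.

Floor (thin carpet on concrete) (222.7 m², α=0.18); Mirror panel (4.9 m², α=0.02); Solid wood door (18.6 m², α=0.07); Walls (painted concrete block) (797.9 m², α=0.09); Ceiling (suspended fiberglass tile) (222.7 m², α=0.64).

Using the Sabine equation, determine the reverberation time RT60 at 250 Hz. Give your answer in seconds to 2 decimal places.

Summing Sᵢαᵢ: 40.086 + 0.098 + 1.302 + 71.811 + 142.528 → A = 255.825 sabins.
V = 17.4·12.8·13.6 = 3028.992 m³.
RT60 = 0.161 · V / A = 0.161 × 3028.992 / 255.825 = 1.91 s.

1.91 s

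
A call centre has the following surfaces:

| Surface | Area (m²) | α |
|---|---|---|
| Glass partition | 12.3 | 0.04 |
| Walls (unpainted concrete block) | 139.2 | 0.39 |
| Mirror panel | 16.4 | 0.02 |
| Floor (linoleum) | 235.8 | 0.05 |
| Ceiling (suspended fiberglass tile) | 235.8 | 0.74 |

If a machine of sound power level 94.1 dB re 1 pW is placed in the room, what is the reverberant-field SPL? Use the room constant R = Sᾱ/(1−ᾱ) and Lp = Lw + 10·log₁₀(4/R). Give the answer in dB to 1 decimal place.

Σ(Sᵢαᵢ) = 12.3·0.04 + 139.2·0.39 + 16.4·0.02 + 235.8·0.05 + 235.8·0.74 = 241.390; total area S = 639.5 m².
ᾱ = 241.390/639.5 = 0.3775; R = Sᾱ/(1−ᾱ) = 241.390/(1−0.3775) = 387.775 m².
Lp = 94.1 + 10·log₁₀(4/387.775) = 94.1 + (-19.87) = 74.2 dB.

74.2 dB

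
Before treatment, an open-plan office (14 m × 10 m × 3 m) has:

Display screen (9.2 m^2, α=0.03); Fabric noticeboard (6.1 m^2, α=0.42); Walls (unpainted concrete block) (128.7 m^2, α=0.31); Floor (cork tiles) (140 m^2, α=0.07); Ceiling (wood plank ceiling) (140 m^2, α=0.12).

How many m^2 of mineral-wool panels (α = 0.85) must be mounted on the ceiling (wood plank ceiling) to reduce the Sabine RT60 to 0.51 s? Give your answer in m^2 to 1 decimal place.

86.6

Total absorption A₁ = 9.2*0.03 + 6.1*0.42 + 128.7*0.31 + 140*0.07 + 140*0.12
  = 0.276 + 2.562 + 39.897 + 9.800 + 16.800 = 69.335 m^2 sabins.
Required A₂ = 0.161·420/0.51 = 132.588 sabins.
Absorption to add: 132.588 − 69.335 = 63.253 sabins.
Net gain per m^2: Δα = 0.85 − 0.12 = 0.73.
Area = ΔA/Δα = 63.253/0.73 = 86.6 m^2.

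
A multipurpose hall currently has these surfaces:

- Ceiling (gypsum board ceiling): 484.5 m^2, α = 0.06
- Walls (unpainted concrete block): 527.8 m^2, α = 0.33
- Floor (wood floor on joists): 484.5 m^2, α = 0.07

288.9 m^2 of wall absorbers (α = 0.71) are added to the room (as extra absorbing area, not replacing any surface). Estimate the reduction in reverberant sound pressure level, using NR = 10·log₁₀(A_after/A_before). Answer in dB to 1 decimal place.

2.7 dB

Total absorption A_before = 484.5*0.06 + 527.8*0.33 + 484.5*0.07
  = 29.070 + 174.174 + 33.915 = 237.159 m^2 sabins.
Added absorption = 288.9 × 0.71 = 205.119 sabins.
A_after = 237.159 + 205.119 = 442.278 sabins.
NR = 10·log₁₀(442.278/237.159) = 2.7 dB.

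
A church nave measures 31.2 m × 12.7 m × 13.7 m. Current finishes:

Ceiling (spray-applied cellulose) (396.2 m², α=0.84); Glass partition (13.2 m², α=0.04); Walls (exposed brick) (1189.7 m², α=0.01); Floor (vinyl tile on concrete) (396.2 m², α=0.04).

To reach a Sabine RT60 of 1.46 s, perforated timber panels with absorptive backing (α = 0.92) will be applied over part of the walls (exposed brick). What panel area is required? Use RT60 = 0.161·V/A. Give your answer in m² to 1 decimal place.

Total absorption A₁ = 396.2·0.84 + 13.2·0.04 + 1189.7·0.01 + 396.2·0.04
  = 332.808 + 0.528 + 11.897 + 15.848 = 361.081 m² sabins.
V = 5428.488 m³. Target absorption A₂ = 0.161 × 5428.488 / 1.46 = 598.621 sabins.
ΔA needed = 598.621 − 361.081 = 237.540 sabins.
Each m² of panel replacing the walls (exposed brick) adds (0.92 − 0.01) = 0.91 sabins.
Area = ΔA/Δα = 237.540/0.91 = 261.0 m².

261.0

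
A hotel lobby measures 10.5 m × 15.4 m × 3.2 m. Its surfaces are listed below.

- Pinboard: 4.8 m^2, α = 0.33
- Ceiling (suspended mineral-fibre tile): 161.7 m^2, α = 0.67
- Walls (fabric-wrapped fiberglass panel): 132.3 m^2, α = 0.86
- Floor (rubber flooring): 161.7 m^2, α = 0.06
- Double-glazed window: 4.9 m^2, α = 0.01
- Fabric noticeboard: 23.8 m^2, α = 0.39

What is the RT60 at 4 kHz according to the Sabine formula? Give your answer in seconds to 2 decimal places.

Total absorption A = 4.8·0.33 + 161.7·0.67 + 132.3·0.86 + 161.7·0.06 + 4.9·0.01 + 23.8·0.39
  = 1.584 + 108.339 + 113.778 + 9.702 + 0.049 + 9.282 = 242.734 m^2 sabins.
Room volume: 517.44 m³.
RT60 = 0.161 · V / A = 0.161 × 517.44 / 242.734 = 0.34 s.

0.34 seconds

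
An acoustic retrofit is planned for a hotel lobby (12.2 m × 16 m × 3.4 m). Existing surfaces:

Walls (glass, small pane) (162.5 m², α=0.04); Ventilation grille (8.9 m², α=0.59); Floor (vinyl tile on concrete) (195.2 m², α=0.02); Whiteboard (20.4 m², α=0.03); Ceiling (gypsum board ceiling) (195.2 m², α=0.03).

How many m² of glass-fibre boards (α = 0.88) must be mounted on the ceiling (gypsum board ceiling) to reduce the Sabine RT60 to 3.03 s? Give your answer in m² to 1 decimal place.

15.5

Summing Sᵢαᵢ: 6.500 + 5.251 + 3.904 + 0.612 + 5.856 → A₁ = 22.123 sabins.
Required A₂ = 0.161·663.68/3.03 = 35.265 sabins.
ΔA needed = 35.265 − 22.123 = 13.142 sabins.
Each m² of panel replacing the ceiling (gypsum board ceiling) adds (0.88 − 0.03) = 0.85 sabins.
Panel area = 13.142 / 0.85 = 15.5 m².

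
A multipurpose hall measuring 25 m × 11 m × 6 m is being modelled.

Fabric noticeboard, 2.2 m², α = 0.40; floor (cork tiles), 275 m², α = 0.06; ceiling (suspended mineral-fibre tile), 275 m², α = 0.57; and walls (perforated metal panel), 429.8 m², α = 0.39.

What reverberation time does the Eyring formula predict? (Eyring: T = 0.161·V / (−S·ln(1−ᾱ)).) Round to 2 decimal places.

Total surface area S = 2.2 + 275 + 275 + 429.8 = 982.0 m².
Absorption A = 2.2×0.40 + 275×0.06 + 275×0.57 + 429.8×0.39 = 341.752 sabins.
ᾱ = 341.752 / 982.0 = 0.3480.
−S·ln(1−ᾱ) = −982.0 × ln(1 − 0.3480) = 420.012.
V = 25 × 11 × 6 = 1650 m³.
RT60 = 0.161 × 1650 / 420.012 = 0.63 s.

0.63 seconds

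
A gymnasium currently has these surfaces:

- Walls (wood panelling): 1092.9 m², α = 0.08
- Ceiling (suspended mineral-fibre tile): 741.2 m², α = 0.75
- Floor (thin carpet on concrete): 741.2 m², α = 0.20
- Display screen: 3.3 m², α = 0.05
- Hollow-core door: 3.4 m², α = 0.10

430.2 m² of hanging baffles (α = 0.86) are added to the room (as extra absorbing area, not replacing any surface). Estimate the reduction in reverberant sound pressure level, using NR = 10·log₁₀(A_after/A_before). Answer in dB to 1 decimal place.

1.7 dB

Summing Sᵢαᵢ: 87.432 + 555.900 + 148.240 + 0.165 + 0.340 → A_before = 792.077 sabins.
Treatment contributes 430.2·0.86 = 369.972 sabins.
New total A_after = 1162.049 sabins.
NR = 10·log₁₀(1162.049/792.077) = 1.7 dB.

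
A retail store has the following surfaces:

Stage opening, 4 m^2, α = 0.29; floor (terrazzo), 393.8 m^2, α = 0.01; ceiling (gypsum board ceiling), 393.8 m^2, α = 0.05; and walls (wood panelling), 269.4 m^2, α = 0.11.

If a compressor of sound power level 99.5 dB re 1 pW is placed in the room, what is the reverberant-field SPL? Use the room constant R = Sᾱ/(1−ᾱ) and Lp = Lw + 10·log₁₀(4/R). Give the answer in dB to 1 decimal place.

Σ(Sᵢαᵢ) = 4·0.29 + 393.8·0.01 + 393.8·0.05 + 269.4·0.11 = 54.422; total area S = 1061.0 m^2.
ᾱ = 54.422/1061.0 = 0.0513; R = Sᾱ/(1−ᾱ) = 54.422/(1−0.0513) = 57.365 m^2.
Lp = Lw + 10 log₁₀(4/R) = 99.5 -11.57 = 87.9 dB.

87.9 dB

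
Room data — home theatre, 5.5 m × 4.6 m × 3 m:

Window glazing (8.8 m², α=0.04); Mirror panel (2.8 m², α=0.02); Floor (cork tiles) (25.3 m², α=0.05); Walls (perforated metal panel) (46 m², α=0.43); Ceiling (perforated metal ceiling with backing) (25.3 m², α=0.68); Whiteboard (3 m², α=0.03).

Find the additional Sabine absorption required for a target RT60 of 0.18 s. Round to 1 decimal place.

29.1 sabins

Equivalent absorption area: A₁ = 8.8·0.04 + 2.8·0.02 + 25.3·0.05 + 46·0.43 + 25.3·0.68 + 3·0.03 = 38.747 m².
V = 75.9 m³. Required absorption A₂ = 0.161 × 75.9 / 0.18 = 67.888 sabins.
Shortfall: 67.888 − 38.747 = 29.1 sabins.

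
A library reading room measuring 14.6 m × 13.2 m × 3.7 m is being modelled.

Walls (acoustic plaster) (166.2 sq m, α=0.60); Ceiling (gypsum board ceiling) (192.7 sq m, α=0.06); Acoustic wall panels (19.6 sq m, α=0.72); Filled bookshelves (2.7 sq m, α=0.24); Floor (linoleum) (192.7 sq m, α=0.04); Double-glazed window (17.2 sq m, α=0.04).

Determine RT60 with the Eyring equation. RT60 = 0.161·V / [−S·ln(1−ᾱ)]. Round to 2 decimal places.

0.75 s

S = Σ Sᵢ = 591.1 sq m.
Σ(Sᵢαᵢ) = 166.2×0.60 + 192.7×0.06 + 19.6×0.72 + 2.7×0.24 + 192.7×0.04 + 17.2×0.04 = 134.438.
Mean coefficient ᾱ = A/S = 0.2274.
−S·ln(1−ᾱ) = −591.1 × ln(1 − 0.2274) = 152.500.
V = 14.6 × 13.2 × 3.7 = 713.064 m³.
T = 0.161·V/[−S·ln(1−ᾱ)] = 0.161·713.064/152.500 = 0.75 s.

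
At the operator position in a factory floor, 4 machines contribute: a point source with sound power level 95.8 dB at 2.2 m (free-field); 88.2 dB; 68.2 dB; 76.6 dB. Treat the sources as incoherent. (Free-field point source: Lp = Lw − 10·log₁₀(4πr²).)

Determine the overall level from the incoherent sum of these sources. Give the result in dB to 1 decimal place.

88.9 dB

Source at 2.2 m: Lp = 95.8 − 10·log₁₀(4π·2.2²) = 95.8 − 10·log₁₀(60.821) = 78.0 dB.
Sum in the linear (power) domain: Σ 10^(Lᵢ/10) = 10^(78.0/10) + 10^(88.2/10) + 10^(68.2/10) + 10^(76.6/10) = 7.761e+08.
Back to dB: 10·log₁₀ Σ = 88.9 dB.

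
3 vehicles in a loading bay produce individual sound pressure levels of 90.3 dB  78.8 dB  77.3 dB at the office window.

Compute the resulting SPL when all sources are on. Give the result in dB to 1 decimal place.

Σ 10^(Lᵢ/10) = 1.201e+09.
L_total = 10·log₁₀(1.201e+09) = 90.8 dB.

90.8 dB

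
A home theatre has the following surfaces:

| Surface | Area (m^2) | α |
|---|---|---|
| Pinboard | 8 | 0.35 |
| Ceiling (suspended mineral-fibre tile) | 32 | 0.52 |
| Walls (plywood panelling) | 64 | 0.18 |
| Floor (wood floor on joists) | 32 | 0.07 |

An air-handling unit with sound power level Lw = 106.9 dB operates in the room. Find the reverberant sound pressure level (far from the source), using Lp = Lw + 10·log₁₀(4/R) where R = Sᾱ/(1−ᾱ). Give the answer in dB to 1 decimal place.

Σ(Sᵢαᵢ) = 8·0.35 + 32·0.52 + 64·0.18 + 32·0.07 = 33.200; total area S = 136.0 m^2.
ᾱ = 33.200/136.0 = 0.2441; R = Sᾱ/(1−ᾱ) = 33.200/(1−0.2441) = 43.921 m^2.
Lp = 106.9 + 10·log₁₀(4/43.921) = 106.9 + (-10.41) = 96.5 dB.

96.5 dB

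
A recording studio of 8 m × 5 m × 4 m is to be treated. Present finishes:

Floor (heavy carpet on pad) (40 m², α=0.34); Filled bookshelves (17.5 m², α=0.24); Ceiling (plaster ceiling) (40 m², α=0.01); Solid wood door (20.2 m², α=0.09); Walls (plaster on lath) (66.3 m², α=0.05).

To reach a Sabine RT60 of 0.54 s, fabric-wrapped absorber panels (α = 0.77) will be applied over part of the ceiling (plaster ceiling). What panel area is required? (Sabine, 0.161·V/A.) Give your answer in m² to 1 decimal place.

32.1

Total absorption A₁ = 40×0.34 + 17.5×0.24 + 40×0.01 + 20.2×0.09 + 66.3×0.05
  = 13.600 + 4.200 + 0.400 + 1.818 + 3.315 = 23.333 m² sabins.
Required A₂ = 0.161·160/0.54 = 47.704 sabins.
Absorption to add: 47.704 − 23.333 = 24.371 sabins.
Each m² of panel replacing the ceiling (plaster ceiling) adds (0.77 − 0.01) = 0.76 sabins.
Area = ΔA/Δα = 24.371/0.76 = 32.1 m².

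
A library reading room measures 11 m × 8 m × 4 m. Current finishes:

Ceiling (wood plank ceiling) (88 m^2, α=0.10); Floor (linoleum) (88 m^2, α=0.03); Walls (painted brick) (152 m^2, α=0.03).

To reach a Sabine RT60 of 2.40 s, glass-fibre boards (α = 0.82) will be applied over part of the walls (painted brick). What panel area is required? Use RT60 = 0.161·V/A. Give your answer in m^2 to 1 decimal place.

A₁ = Σ Sᵢαᵢ = 88·0.10 + 88·0.03 + 152·0.03 = 16.000 sabins.
V = 352 m³. Target absorption A₂ = 0.161 × 352 / 2.40 = 23.613 sabins.
ΔA needed = 23.613 − 16.000 = 7.613 sabins.
Net gain per m^2: Δα = 0.82 − 0.03 = 0.79.
Area = ΔA/Δα = 7.613/0.79 = 9.6 m^2.

9.6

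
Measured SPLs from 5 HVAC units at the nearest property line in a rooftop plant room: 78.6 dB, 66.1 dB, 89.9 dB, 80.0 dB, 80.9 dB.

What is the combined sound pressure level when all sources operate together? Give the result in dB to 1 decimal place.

91.1 dB

Σ 10^(Lᵢ/10) = 1.277e+09.
L_total = 10·log₁₀(1.277e+09) = 91.1 dB.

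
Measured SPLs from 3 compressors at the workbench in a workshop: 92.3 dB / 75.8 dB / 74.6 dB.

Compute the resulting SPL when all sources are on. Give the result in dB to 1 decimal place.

92.5 dB

Converting to relative power and adding: 10^(92.3/10) + 10^(75.8/10) + 10^(74.6/10) = 1.765e+09.
L_total = 10·log₁₀(1.765e+09) = 92.5 dB.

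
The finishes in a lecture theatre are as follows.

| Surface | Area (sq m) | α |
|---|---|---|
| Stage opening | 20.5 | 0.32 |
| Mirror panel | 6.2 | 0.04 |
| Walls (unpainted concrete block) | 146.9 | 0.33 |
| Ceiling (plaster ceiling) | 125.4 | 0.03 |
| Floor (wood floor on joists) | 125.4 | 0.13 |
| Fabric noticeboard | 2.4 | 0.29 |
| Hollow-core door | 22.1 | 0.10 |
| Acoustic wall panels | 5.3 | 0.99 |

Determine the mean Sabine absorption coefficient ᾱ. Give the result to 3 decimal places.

0.184

Total surface area S = 454.2 sq m.
Σ(Sᵢαᵢ) = 20.5·0.32 + 6.2·0.04 + 146.9·0.33 + 125.4·0.03 + 125.4·0.13 + 2.4·0.29 + 22.1·0.10 + 5.3·0.99 = 83.502.
ᾱ = A/S = 0.184.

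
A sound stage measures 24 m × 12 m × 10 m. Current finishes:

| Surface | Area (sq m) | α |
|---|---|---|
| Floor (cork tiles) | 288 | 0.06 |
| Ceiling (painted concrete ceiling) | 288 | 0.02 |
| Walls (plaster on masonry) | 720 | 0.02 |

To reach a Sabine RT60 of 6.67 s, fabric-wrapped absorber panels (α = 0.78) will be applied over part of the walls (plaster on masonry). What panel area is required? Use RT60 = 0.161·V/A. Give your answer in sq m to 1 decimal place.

Total absorption A₁ = 288*0.06 + 288*0.02 + 720*0.02
  = 17.280 + 5.760 + 14.400 = 37.440 sq m sabins.
V = 2880 m³. Target absorption A₂ = 0.161 × 2880 / 6.67 = 69.517 sabins.
ΔA needed = 69.517 − 37.440 = 32.077 sabins.
Each sq m of panel replacing the walls (plaster on masonry) adds (0.78 − 0.02) = 0.76 sabins.
Area = ΔA/Δα = 32.077/0.76 = 42.2 sq m.

42.2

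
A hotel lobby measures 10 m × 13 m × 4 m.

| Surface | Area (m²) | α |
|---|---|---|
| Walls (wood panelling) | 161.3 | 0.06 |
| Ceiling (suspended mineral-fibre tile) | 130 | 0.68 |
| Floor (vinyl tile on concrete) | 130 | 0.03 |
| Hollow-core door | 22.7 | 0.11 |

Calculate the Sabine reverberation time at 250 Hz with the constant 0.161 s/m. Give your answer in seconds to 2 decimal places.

0.80 s

Equivalent absorption area: A = 161.3·0.06 + 130·0.68 + 130·0.03 + 22.7·0.11 = 104.475 m².
V = 10·13·4 = 520 m³.
RT60 = 0.161 · V / A = 0.161 × 520 / 104.475 = 0.80 s.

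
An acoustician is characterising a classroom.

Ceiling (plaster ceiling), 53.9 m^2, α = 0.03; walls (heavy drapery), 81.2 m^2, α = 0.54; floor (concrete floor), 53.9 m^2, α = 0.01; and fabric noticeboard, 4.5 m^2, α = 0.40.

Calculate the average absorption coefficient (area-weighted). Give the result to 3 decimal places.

0.247

Total surface area S = 193.5 m^2.
Σ(Sᵢαᵢ) = 53.9*0.03 + 81.2*0.54 + 53.9*0.01 + 4.5*0.40 = 47.804.
ᾱ = A/S = 0.247.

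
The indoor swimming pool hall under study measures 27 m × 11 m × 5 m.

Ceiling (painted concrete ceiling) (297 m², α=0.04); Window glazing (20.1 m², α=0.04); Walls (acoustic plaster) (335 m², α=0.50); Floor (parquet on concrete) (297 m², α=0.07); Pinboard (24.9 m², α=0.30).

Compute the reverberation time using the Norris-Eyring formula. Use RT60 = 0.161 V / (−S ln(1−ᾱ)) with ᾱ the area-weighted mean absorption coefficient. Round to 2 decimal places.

Total surface area S = 297 + 20.1 + 335 + 297 + 24.9 = 974.0 m².
Σ(Sᵢαᵢ) = 297·0.04 + 20.1·0.04 + 335·0.50 + 297·0.07 + 24.9·0.30 = 208.444.
ᾱ = 208.444 / 974.0 = 0.2140.
−S·ln(1−ᾱ) = −974.0 × ln(1 − 0.2140) = 234.538.
V = 27 × 11 × 5 = 1485 m³.
T = 0.161·V/[−S·ln(1−ᾱ)] = 0.161·1485/234.538 = 1.02 s.

1.02 s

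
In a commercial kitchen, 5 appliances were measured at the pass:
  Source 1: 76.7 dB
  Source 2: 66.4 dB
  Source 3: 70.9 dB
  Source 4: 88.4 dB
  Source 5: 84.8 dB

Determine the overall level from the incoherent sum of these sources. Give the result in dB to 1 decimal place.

90.2 dB

Sum in the linear (power) domain: Σ 10^(Lᵢ/10) = 10^(76.7/10) + 10^(66.4/10) + 10^(70.9/10) + 10^(88.4/10) + 10^(84.8/10) = 1.057e+09.
Combined level = 10 log₁₀(1.057e+09) = 90.2 dB.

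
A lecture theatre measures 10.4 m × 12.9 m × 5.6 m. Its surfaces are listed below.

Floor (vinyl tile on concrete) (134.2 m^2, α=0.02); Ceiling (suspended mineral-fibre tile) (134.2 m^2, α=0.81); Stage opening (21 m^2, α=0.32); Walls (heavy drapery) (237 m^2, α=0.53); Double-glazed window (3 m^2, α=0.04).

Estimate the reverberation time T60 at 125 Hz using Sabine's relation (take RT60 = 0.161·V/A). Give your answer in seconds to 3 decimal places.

A = Σ Sᵢαᵢ = 134.2·0.02 + 134.2·0.81 + 21·0.32 + 237·0.53 + 3·0.04 = 243.836 sabins.
Room volume: 751.296 m³.
RT60 = 0.161 · V / A = 0.161 × 751.296 / 243.836 = 0.496 s.

0.496 s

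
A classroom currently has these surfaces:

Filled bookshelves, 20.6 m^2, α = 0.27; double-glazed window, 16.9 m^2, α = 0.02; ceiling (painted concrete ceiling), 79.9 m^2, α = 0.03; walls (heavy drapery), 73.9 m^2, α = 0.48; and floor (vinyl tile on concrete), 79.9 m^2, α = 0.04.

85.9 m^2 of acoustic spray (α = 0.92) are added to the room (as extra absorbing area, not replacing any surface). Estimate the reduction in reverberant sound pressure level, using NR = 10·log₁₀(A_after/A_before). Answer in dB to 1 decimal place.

A_before = Σ Sᵢαᵢ = 20.6·0.27 + 16.9·0.02 + 79.9·0.03 + 73.9·0.48 + 79.9·0.04 = 46.965 sabins.
Added absorption = 85.9 × 0.92 = 79.028 sabins.
New total A_after = 125.993 sabins.
NR = 10·log₁₀(125.993/46.965) = 4.3 dB.

4.3 dB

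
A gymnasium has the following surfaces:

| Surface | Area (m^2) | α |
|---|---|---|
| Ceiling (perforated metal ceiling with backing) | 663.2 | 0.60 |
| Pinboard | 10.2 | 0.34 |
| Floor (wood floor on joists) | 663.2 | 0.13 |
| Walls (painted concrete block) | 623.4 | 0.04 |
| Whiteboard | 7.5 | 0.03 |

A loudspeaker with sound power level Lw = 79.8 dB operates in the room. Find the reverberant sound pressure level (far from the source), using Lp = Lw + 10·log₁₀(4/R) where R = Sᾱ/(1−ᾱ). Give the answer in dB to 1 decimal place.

57.4 dB

Σ(Sᵢαᵢ) = 663.2·0.60 + 10.2·0.34 + 663.2·0.13 + 623.4·0.04 + 7.5·0.03 = 512.765; total area S = 1967.5 m^2.
ᾱ = 0.2606, so room constant R = A/(1−ᾱ) = 693.488 m^2.
Lp = Lw + 10 log₁₀(4/R) = 79.8 -22.39 = 57.4 dB.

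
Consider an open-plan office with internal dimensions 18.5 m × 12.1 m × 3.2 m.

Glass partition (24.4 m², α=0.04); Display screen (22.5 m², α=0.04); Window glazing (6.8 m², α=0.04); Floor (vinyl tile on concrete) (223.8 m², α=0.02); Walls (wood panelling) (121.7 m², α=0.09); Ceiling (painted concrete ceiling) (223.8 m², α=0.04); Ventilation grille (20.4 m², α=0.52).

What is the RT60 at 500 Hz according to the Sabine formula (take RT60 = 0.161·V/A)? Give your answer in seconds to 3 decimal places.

3.105 s

A = Σ Sᵢαᵢ = 24.4*0.04 + 22.5*0.04 + 6.8*0.04 + 223.8*0.02 + 121.7*0.09 + 223.8*0.04 + 20.4*0.52 = 37.137 sabins.
V = 18.5·12.1·3.2 = 716.32 m³.
T = 0.161 V/A = 0.161·716.32/37.137 = 3.105 s.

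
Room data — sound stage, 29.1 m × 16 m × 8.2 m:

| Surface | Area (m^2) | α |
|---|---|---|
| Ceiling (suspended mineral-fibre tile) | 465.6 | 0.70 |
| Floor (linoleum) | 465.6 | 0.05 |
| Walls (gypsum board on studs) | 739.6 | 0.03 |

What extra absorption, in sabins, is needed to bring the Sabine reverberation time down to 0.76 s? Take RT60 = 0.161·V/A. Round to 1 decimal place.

437.4 sabins

Equivalent absorption area: A₁ = 465.6*0.70 + 465.6*0.05 + 739.6*0.03 = 371.388 m^2.
V = 3817.92 m³. Required absorption A₂ = 0.161 × 3817.92 / 0.76 = 808.796 sabins.
ΔA = A₂ − A₁ = 808.796 − 371.388 = 437.4 sabins.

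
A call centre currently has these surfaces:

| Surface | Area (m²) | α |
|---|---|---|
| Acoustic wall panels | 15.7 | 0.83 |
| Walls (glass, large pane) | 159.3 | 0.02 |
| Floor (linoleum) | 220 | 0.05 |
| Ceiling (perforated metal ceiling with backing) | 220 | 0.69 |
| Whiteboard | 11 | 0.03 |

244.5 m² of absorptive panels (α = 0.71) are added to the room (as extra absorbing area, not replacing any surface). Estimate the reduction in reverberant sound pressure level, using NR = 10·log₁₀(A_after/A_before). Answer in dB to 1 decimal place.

2.9 dB

A_before = Σ Sᵢαᵢ = 15.7*0.83 + 159.3*0.02 + 220*0.05 + 220*0.69 + 11*0.03 = 179.347 sabins.
Added absorption = 244.5 × 0.71 = 173.595 sabins.
New total A_after = 352.942 sabins.
NR = 10·log₁₀(352.942/179.347) = 2.9 dB.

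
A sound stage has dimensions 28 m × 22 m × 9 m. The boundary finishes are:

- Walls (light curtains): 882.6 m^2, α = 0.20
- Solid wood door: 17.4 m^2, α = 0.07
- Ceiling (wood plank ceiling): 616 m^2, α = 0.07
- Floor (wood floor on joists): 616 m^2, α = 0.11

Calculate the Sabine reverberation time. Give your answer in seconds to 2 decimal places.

Total absorption A = 882.6×0.20 + 17.4×0.07 + 616×0.07 + 616×0.11
  = 176.520 + 1.218 + 43.120 + 67.760 = 288.618 m^2 sabins.
V = 28·22·9 = 5544 m³.
Sabine: RT60 = 0.161 × 5544 / 288.618 = 3.09 s.

3.09 s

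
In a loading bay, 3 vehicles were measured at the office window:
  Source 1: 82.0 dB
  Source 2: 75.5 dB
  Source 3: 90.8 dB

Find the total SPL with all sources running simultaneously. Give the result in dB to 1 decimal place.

Σ 10^(Lᵢ/10) = 1.396e+09.
Back to dB: 10·log₁₀ Σ = 91.4 dB.

91.4 dB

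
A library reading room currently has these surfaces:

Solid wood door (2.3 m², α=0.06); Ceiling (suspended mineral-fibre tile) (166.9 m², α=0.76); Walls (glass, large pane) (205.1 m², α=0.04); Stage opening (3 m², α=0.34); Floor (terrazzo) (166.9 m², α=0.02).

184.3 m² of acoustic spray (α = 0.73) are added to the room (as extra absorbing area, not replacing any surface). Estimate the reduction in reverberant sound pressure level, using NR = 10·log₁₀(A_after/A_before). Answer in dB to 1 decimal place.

Equivalent absorption area: A_before = 2.3×0.06 + 166.9×0.76 + 205.1×0.04 + 3×0.34 + 166.9×0.02 = 139.544 m².
Treatment contributes 184.3·0.73 = 134.539 sabins.
A_after = 139.544 + 134.539 = 274.083 sabins.
Reduction = 10 log₁₀(A_after/A_before) = 10 log₁₀(1.9641) = 2.9 dB.

2.9 dB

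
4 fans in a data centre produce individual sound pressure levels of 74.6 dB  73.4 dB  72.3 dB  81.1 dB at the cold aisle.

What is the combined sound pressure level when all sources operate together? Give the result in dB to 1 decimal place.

Sum in the linear (power) domain: Σ 10^(Lᵢ/10) = 10^(74.6/10) + 10^(73.4/10) + 10^(72.3/10) + 10^(81.1/10) = 1.965e+08.
Back to dB: 10·log₁₀ Σ = 82.9 dB.

82.9 dB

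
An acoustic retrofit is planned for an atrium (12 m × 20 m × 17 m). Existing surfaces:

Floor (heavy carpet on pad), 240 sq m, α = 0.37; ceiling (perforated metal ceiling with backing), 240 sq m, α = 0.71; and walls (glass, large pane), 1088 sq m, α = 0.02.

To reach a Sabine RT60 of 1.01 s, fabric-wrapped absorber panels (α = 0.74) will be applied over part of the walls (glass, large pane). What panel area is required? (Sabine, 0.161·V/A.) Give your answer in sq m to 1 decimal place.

Total absorption A₁ = 240×0.37 + 240×0.71 + 1088×0.02
  = 88.800 + 170.400 + 21.760 = 280.960 sq m sabins.
V = 4080 m³. Target absorption A₂ = 0.161 × 4080 / 1.01 = 650.376 sabins.
ΔA needed = 650.376 − 280.960 = 369.416 sabins.
Net gain per sq m: Δα = 0.74 − 0.02 = 0.72.
Area = ΔA/Δα = 369.416/0.72 = 513.1 sq m.

513.1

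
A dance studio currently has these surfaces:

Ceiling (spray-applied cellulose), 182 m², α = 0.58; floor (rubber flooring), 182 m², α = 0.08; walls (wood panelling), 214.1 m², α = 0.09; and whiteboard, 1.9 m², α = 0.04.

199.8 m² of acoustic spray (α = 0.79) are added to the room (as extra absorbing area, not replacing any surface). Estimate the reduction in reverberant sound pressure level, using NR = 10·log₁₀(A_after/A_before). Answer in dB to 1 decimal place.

Total absorption A_before = 182·0.58 + 182·0.08 + 214.1·0.09 + 1.9·0.04
  = 105.560 + 14.560 + 19.269 + 0.076 = 139.465 m² sabins.
Added absorption = 199.8 × 0.79 = 157.842 sabins.
New total A_after = 297.307 sabins.
NR = 10·log₁₀(297.307/139.465) = 3.3 dB.

3.3 dB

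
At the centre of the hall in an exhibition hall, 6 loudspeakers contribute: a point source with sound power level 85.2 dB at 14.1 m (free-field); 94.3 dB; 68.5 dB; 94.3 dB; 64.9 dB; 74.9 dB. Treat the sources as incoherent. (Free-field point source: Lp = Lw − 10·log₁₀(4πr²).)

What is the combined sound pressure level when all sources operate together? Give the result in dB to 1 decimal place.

Source at 14.1 m: Lp = 85.2 − 10·log₁₀(4π·14.1²) = 85.2 − 10·log₁₀(2498.320) = 51.2 dB.
Sum in the linear (power) domain: Σ 10^(Lᵢ/10) = 10^(51.2/10) + 10^(94.3/10) + 10^(68.5/10) + 10^(94.3/10) + 10^(64.9/10) + 10^(74.9/10) = 5.424e+09.
L_total = 10·log₁₀(5.424e+09) = 97.3 dB.

97.3 dB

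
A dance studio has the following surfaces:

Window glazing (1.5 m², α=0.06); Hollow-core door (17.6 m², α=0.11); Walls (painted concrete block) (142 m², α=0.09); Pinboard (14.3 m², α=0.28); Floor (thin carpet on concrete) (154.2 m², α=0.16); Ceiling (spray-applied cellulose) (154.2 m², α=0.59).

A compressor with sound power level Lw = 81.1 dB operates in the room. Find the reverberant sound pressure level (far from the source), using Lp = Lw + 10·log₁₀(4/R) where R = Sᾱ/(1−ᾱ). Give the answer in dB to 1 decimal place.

64.4 dB

A = 134.460 sabins; S = 483.8 m².
ᾱ = 134.460/483.8 = 0.2779; R = Sᾱ/(1−ᾱ) = 134.460/(1−0.2779) = 186.207 m².
Lp = Lw + 10 log₁₀(4/R) = 81.1 -16.68 = 64.4 dB.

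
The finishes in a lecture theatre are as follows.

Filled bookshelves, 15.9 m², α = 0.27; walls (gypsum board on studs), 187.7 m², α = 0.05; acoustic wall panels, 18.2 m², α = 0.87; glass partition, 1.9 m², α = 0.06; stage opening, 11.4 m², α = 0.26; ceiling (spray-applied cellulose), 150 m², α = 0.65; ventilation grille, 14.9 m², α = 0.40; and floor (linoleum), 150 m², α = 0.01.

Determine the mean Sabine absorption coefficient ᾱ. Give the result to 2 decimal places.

Total surface area S = 550.0 m².
Weighted sum Σ Sα = 137.550.
ᾱ = 137.550 / 550.0 = 0.25.

0.25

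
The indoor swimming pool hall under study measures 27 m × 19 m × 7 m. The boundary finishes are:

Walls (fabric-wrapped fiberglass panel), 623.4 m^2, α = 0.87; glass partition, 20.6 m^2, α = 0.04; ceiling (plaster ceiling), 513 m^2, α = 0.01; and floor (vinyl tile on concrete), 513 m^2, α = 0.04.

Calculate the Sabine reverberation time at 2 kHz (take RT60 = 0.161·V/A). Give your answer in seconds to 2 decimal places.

Summing Sᵢαᵢ: 542.358 + 0.824 + 5.130 + 20.520 → A = 568.832 sabins.
V = 27·19·7 = 3591 m³.
RT60 = 0.161 · V / A = 0.161 × 3591 / 568.832 = 1.02 s.

1.02 sec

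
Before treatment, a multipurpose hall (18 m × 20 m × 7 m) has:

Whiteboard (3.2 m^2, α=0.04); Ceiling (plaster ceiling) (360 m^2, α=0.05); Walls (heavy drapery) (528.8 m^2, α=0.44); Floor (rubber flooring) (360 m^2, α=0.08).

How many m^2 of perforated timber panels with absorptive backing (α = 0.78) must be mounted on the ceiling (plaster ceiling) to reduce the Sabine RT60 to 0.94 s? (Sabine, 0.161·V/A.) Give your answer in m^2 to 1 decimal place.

Equivalent absorption area: A₁ = 3.2*0.04 + 360*0.05 + 528.8*0.44 + 360*0.08 = 279.600 m^2.
V = 2520 m³. Target absorption A₂ = 0.161 × 2520 / 0.94 = 431.617 sabins.
ΔA needed = 431.617 − 279.600 = 152.017 sabins.
Each m^2 of panel replacing the ceiling (plaster ceiling) adds (0.78 − 0.05) = 0.73 sabins.
Panel area = 152.017 / 0.73 = 208.2 m^2.

208.2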